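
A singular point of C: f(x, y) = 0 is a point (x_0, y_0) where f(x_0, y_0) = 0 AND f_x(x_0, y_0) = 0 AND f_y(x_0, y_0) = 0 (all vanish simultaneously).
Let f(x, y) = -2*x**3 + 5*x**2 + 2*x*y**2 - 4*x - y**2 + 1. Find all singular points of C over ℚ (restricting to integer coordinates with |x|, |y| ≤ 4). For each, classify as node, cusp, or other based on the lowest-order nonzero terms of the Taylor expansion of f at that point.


Singular points: {(1, 0)}; classification: node.

Compute partial derivatives:
  f_x = -6*x**2 + 10*x + 2*y**2 - 4.
  f_y = 4*x*y - 2*y.
Scan x_0 ∈ {−4, ..., 4}. For each x_0, f_y(x_0, y) is a polynomial in y; find its integer roots y ∈ {−4, ..., 4}, then test f_x and f at those candidates.
  x = -4: f_y(-4, y) = -18*y; vanishes at y ∈ {0}. (-4, 0): f_x = -140 ≠ 0.
  x = -3: f_y(-3, y) = -14*y; vanishes at y ∈ {0}. (-3, 0): f_x = -88 ≠ 0.
  x = -2: f_y(-2, y) = -10*y; vanishes at y ∈ {0}. (-2, 0): f_x = -48 ≠ 0.
  x = -1: f_y(-1, y) = -6*y; vanishes at y ∈ {0}. (-1, 0): f_x = -20 ≠ 0.
  x = 0: f_y(0, y) = -2*y; vanishes at y ∈ {0}. (0, 0): f_x = -4 ≠ 0.
  x = 1: f_y(1, y) = 2*y; vanishes at y ∈ {0}. (1, 0): f_x = 0, f = 0 — SINGULAR.
  x = 2: f_y(2, y) = 6*y; vanishes at y ∈ {0}. (2, 0): f_x = -8 ≠ 0.
  x = 3: f_y(3, y) = 10*y; vanishes at y ∈ {0}. (3, 0): f_x = -28 ≠ 0.
  x = 4: f_y(4, y) = 14*y; vanishes at y ∈ {0}. (4, 0): f_x = -60 ≠ 0.
Only singular point on the grid: (1, 0).
Classify: substitute x = 1 + u, y = 0 + v and expand: f = -2*u**3 - u**2 + 2*u*v**2 + v**2.
No constant or linear terms (consistent with a singular point). Quadratic part: -u**2 + v**2. Cubic part: -2*u**3 + 2*u*v**2.
The quadratic part v**2 - u**2 = (v − u)(v + u) splits into two distinct linear factors, so there are two distinct tangent lines y − 0 = ±(x − 1) — this is a node (ordinary double point).
Classification: node.


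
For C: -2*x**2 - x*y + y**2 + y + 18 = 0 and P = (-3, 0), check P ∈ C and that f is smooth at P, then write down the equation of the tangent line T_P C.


Tangent line at P: 12*x + 4*y + 36 = 0.

Step 1: f(-3, 0) = 0, so P lies on C.
Step 2: partial derivatives
  f_x(x, y) = -4*x - y, f_y(x, y) = -x + 2*y + 1.
  f_x(P) = 12, f_y(P) = 4 (gradient nonzero, so P is smooth).
Step 3: tangent line at P: 12·(x − -3) + 4·(y − 0) = 0.
Expanding: 12*x + 4*y + 36 = 0.


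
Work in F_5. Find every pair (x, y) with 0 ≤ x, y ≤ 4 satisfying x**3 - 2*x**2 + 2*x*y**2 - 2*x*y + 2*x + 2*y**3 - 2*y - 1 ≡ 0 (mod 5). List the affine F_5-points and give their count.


Affine F_5-points: {(1, 0), (1, 1), (1, 3), (2, 3), (4, 3), (4, 4)}; count = 6.

For each of the 25 pairs (x, y) ∈ F_5², evaluate f(x, y) mod 5. Record the zeros.
  x = 0: [0↦4, 1↦4, 2↦1, 3↦2, 4↦4]  zeros at y ∈ ∅
  x = 1: [0↦0, 1↦0, 2↦1, 3↦0, 4↦4]  zeros at y ∈ {0, 1, 3}
  x = 2: [0↦3, 1↦3, 2↦3, 3↦0, 4↦1]  zeros at y ∈ {3}
  x = 3: [0↦4, 1↦4, 2↦3, 3↦3, 4↦1]  zeros at y ∈ ∅
  x = 4: [0↦4, 1↦4, 2↦2, 3↦0, 4↦0]  zeros at y ∈ {3, 4}
Collecting zeros: affine points = {(1, 0), (1, 1), (1, 3), (2, 3), (4, 3), (4, 4)}.
Total count |C(F_5)_aff| = 6.


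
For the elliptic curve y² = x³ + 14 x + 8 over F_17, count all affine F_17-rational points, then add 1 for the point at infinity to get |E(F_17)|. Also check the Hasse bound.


Affine points = {(0, 5), (0, 12), (3, 3), (3, 14), (4, 3), (4, 14), (5, 4), (5, 13), (6, 6), (6, 11), (9, 8), (9, 9), (10, 3), (10, 14), (12, 0)}; affine count = 15; |E(F_17)| = 16.

Discriminant check: Δ ∝ 4a³ + 27b² = 4·14³ + 27·8² = 4·2744 + 27·64 ≡ 5 (mod 17). Nonzero ⇒ E is nonsingular.
For each x ∈ F_17, compute rhs = x³ + 14·x + 8 mod 17, then count y ∈ F_17 with y² ≡ rhs.
  x = 0: rhs = 8, matching y values: 5, 12 (2 points).
  x = 1: rhs = 6, matching y values: none (0 points).
  x = 2: rhs = 10, matching y values: none (0 points).
  x = 3: rhs = 9, matching y values: 3, 14 (2 points).
  x = 4: rhs = 9, matching y values: 3, 14 (2 points).
  x = 5: rhs = 16, matching y values: 4, 13 (2 points).
  x = 6: rhs = 2, matching y values: 6, 11 (2 points).
  x = 7: rhs = 7, matching y values: none (0 points).
  x = 8: rhs = 3, matching y values: none (0 points).
  x = 9: rhs = 13, matching y values: 8, 9 (2 points).
  x = 10: rhs = 9, matching y values: 3, 14 (2 points).
  x = 11: rhs = 14, matching y values: none (0 points).
  x = 12: rhs = 0, matching y values: 0 (1 points).
  x = 13: rhs = 7, matching y values: none (0 points).
  x = 14: rhs = 7, matching y values: none (0 points).
  x = 15: rhs = 6, matching y values: none (0 points).
  x = 16: rhs = 10, matching y values: none (0 points).
Total affine count: 15.
Full point count |E(F_17)| = 15 + 1 = 16.
Hasse bound: |16 − (17+1)| = |-2| = 2 ≤ 2√17 ≈ 8.2462 ✓.


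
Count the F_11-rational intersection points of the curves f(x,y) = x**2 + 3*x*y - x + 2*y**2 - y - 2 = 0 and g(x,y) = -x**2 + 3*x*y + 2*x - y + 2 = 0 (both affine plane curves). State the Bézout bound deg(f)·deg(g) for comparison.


Common zeros: ∅; count = 0; Bézout bound = 4.

deg(f) = 2, deg(g) = 2, so Bézout bound = 4.
Scan x ∈ F_11. For each x, list the y ∈ F_11 with f(x, y) ≡ 0 and those with g(x, y) ≡ 0 (mod 11); the common zeros in that column are the intersection.
  x = 0: f ≡ 0 at y ∈ ∅; g ≡ 0 at y ∈ {2}; common: ∅.
  x = 1: f ≡ 0 at y ∈ {3, 7}; g ≡ 0 at y ∈ {4}; common: ∅.
  x = 2: f ≡ 0 at y ∈ {0, 3}; g ≡ 0 at y ∈ {4}; common: ∅.
  x = 3: f ≡ 0 at y ∈ ∅; g ≡ 0 at y ∈ {7}; common: ∅.
  x = 4: f ≡ 0 at y ∈ ∅; g ≡ 0 at y ∈ ∅; common: ∅.
  x = 5: f ≡ 0 at y ∈ ∅; g ≡ 0 at y ∈ {8}; common: ∅.
  x = 6: f ≡ 0 at y ∈ ∅; g ≡ 0 at y ∈ {0}; common: ∅.
  x = 7: f ≡ 0 at y ∈ {2, 10}; g ≡ 0 at y ∈ {0}; common: ∅.
  x = 8: f ≡ 0 at y ∈ {6, 10}; g ≡ 0 at y ∈ {2}; common: ∅.
  x = 9: f ≡ 0 at y ∈ ∅; g ≡ 0 at y ∈ {7}; common: ∅.
  x = 10: f ≡ 0 at y ∈ {0, 2}; g ≡ 0 at y ∈ {8}; common: ∅.
Collecting: common zeros = ∅, so the count is 0.
Comparison with the Bézout bound: 0 ≤ 4 = deg(f)·deg(g), as expected for curves with no common component (the affine F_11-count falls short of the bound because intersections may lie at infinity, over extension fields, or carry multiplicity).


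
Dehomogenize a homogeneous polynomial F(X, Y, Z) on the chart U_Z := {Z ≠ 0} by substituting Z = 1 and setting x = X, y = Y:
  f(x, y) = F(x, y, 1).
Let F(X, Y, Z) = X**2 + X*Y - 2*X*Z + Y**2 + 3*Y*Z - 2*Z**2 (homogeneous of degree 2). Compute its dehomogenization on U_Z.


f(x, y) = x**2 + x*y - 2*x + y**2 + 3*y - 2

On U_Z we set Z = 1. Each monomial c·X^i·Y^j·Z^k in F becomes c·x^i·y^j·1^k = c·x^i·y^j.
Substituting Z = 1: F(X, Y, 1) = x**2 + x*y - 2*x + y**2 + 3*y - 2.
Note: deg(f) ≤ deg(F) = 2; strict inequality happens when F is divisible by Z (lost terms).


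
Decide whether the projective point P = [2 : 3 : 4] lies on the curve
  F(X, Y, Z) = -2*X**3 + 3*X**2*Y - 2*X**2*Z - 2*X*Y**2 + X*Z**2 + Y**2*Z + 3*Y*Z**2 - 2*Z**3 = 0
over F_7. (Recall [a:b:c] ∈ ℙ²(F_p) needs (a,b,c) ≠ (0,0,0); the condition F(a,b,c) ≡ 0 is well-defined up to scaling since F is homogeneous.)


F(2,3,4) ≡ 1 (mod 7); P is NOT on the curve.

Evaluate F(2, 3, 4) term-by-term (mod 7).
  -2*X**3 ↦ -2·8·1·1 = -16
  3*X**2*Y ↦ 3·4·3·1 = 36
  -2*X**2*Z ↦ -2·4·1·4 = -32
  -2*X*Y**2 ↦ -2·2·9·1 = -36
  X*Z**2 ↦ 1·2·1·16 = 32
  Y**2*Z ↦ 1·1·9·4 = 36
  3*Y*Z**2 ↦ 3·1·3·16 = 144
  -2*Z**3 ↦ -2·1·1·64 = -128
Sum: F(2, 3, 4) = (-16) + (36) + (-32) + (-36) + (32) + (36) + (144) + (-128) = 36.
Reducing mod 7: 36 ≡ 1 (mod 7).
Since F(a, b, c) ≡ 1 ≠ 0 (mod 7), P does NOT lie on the curve.


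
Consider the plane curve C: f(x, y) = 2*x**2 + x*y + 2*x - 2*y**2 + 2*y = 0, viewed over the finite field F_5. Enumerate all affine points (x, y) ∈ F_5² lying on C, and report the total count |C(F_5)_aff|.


Affine F_5-points: {(0, 0), (0, 1), (1, 1), (1, 3), (4, 0), (4, 3)}; count = 6.

For each of the 25 pairs (x, y) ∈ F_5², evaluate f(x, y) mod 5. Record the zeros.
  x = 0: [0↦0, 1↦0, 2↦1, 3↦3, 4↦1]  zeros at y ∈ {0, 1}
  x = 1: [0↦4, 1↦0, 2↦2, 3↦0, 4↦4]  zeros at y ∈ {1, 3}
  x = 2: [0↦2, 1↦4, 2↦2, 3↦1, 4↦1]  zeros at y ∈ ∅
  x = 3: [0↦4, 1↦2, 2↦1, 3↦1, 4↦2]  zeros at y ∈ ∅
  x = 4: [0↦0, 1↦4, 2↦4, 3↦0, 4↦2]  zeros at y ∈ {0, 3}
Collecting zeros: affine points = {(0, 0), (0, 1), (1, 1), (1, 3), (4, 0), (4, 3)}.
Total count |C(F_5)_aff| = 6.


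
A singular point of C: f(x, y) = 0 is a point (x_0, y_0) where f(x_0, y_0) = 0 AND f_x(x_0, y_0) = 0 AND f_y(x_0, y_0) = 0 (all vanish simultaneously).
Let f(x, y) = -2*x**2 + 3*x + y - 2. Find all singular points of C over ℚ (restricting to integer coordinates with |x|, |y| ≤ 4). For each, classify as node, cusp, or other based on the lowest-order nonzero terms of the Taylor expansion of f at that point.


No singular points in the scanned grid; C is smooth there.

Compute partial derivatives:
  f_x = 3 - 4*x.
  f_y = 1.
f_y = 1 is a nonzero constant, so f_y never vanishes: no point (x, y) can satisfy f = f_x = f_y = 0. In particular no (x, y) ∈ {−4, ..., 4}² is singular; the curve is smooth.


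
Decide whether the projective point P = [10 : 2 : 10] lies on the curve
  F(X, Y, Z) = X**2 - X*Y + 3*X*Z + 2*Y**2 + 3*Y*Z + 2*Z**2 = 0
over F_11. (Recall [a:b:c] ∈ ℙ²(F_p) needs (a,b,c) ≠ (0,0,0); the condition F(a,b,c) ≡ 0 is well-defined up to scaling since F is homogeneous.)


F(10,2,10) ≡ 10 (mod 11); P is NOT on the curve.

Evaluate F(10, 2, 10) term-by-term (mod 11).
  X**2 ↦ 1·100·1·1 = 100
  -X*Y ↦ -1·10·2·1 = -20
  3*X*Z ↦ 3·10·1·10 = 300
  2*Y**2 ↦ 2·1·4·1 = 8
  3*Y*Z ↦ 3·1·2·10 = 60
  2*Z**2 ↦ 2·1·1·100 = 200
Sum: F(10, 2, 10) = (100) + (-20) + (300) + (8) + (60) + (200) = 648.
Reducing mod 11: 648 ≡ 10 (mod 11).
Since F(a, b, c) ≡ 10 ≠ 0 (mod 11), P does NOT lie on the curve.


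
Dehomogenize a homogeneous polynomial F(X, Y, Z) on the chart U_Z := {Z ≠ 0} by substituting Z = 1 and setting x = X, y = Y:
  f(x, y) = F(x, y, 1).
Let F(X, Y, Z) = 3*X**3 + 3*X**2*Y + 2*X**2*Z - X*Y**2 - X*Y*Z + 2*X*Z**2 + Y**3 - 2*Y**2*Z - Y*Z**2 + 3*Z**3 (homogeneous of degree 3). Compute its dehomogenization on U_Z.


f(x, y) = 3*x**3 + 3*x**2*y + 2*x**2 - x*y**2 - x*y + 2*x + y**3 - 2*y**2 - y + 3

On U_Z we set Z = 1. Each monomial c·X^i·Y^j·Z^k in F becomes c·x^i·y^j·1^k = c·x^i·y^j.
Substituting Z = 1: F(X, Y, 1) = 3*x**3 + 3*x**2*y + 2*x**2 - x*y**2 - x*y + 2*x + y**3 - 2*y**2 - y + 3.
Note: deg(f) ≤ deg(F) = 3; strict inequality happens when F is divisible by Z (lost terms).


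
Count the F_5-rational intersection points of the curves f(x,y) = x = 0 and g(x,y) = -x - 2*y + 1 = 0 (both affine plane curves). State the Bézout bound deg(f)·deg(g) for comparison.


Common zeros: {(0, 3)}; count = 1; Bézout bound = 1.

deg(f) = 1, deg(g) = 1, so Bézout bound = 1.
Scan x ∈ F_5. For each x, list the y ∈ F_5 with f(x, y) ≡ 0 and those with g(x, y) ≡ 0 (mod 5); the common zeros in that column are the intersection.
  x = 0: f ≡ 0 at y ∈ {0, 1, 2, 3, 4}; g ≡ 0 at y ∈ {3}; common: {3}.
  x = 1: f ≡ 0 at y ∈ ∅; g ≡ 0 at y ∈ {0}; common: ∅.
  x = 2: f ≡ 0 at y ∈ ∅; g ≡ 0 at y ∈ {2}; common: ∅.
  x = 3: f ≡ 0 at y ∈ ∅; g ≡ 0 at y ∈ {4}; common: ∅.
  x = 4: f ≡ 0 at y ∈ ∅; g ≡ 0 at y ∈ {1}; common: ∅.
Collecting: common zeros = {(0, 3)}, so the count is 1.
Comparison with the Bézout bound: 1 ≤ 1 = deg(f)·deg(g), as expected for curves with no common component (the bound is attained).


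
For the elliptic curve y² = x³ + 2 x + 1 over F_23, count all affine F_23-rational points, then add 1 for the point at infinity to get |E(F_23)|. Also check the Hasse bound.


Affine points = {(0, 1), (0, 22), (1, 2), (1, 21), (2, 6), (2, 17), (4, 2), (4, 21), (7, 6), (7, 17), (8, 0), (9, 9), (9, 14), (10, 3), (10, 20), (13, 4), (13, 19), (14, 6), (14, 17), (15, 5), (15, 18), (16, 9), (16, 14), (17, 7), (17, 16), (18, 2), (18, 21), (21, 9), (21, 14)}; affine count = 29; |E(F_23)| = 30.

Discriminant check: Δ ∝ 4a³ + 27b² = 4·2³ + 27·1² = 4·8 + 27·1 ≡ 13 (mod 23). Nonzero ⇒ E is nonsingular.
For each x ∈ F_23, compute rhs = x³ + 2·x + 1 mod 23, then count y ∈ F_23 with y² ≡ rhs.
  x = 0: rhs = 1, matching y values: 1, 22 (2 points).
  x = 1: rhs = 4, matching y values: 2, 21 (2 points).
  x = 2: rhs = 13, matching y values: 6, 17 (2 points).
  x = 3: rhs = 11, matching y values: none (0 points).
  x = 4: rhs = 4, matching y values: 2, 21 (2 points).
  x = 5: rhs = 21, matching y values: none (0 points).
  x = 6: rhs = 22, matching y values: none (0 points).
  x = 7: rhs = 13, matching y values: 6, 17 (2 points).
  x = 8: rhs = 0, matching y values: 0 (1 points).
  x = 9: rhs = 12, matching y values: 9, 14 (2 points).
  x = 10: rhs = 9, matching y values: 3, 20 (2 points).
  x = 11: rhs = 20, matching y values: none (0 points).
  x = 12: rhs = 5, matching y values: none (0 points).
  x = 13: rhs = 16, matching y values: 4, 19 (2 points).
  x = 14: rhs = 13, matching y values: 6, 17 (2 points).
  x = 15: rhs = 2, matching y values: 5, 18 (2 points).
  x = 16: rhs = 12, matching y values: 9, 14 (2 points).
  x = 17: rhs = 3, matching y values: 7, 16 (2 points).
  x = 18: rhs = 4, matching y values: 2, 21 (2 points).
  x = 19: rhs = 21, matching y values: none (0 points).
  x = 20: rhs = 14, matching y values: none (0 points).
  x = 21: rhs = 12, matching y values: 9, 14 (2 points).
  x = 22: rhs = 21, matching y values: none (0 points).
Total affine count: 29.
Full point count |E(F_23)| = 29 + 1 = 30.
Hasse bound: |30 − (23+1)| = |6| = 6 ≤ 2√23 ≈ 9.5917 ✓.


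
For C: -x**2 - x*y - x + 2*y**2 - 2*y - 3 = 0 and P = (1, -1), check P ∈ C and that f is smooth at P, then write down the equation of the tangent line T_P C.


Tangent line at P: -2*x - 7*y - 5 = 0.

Step 1: f(1, -1) = 0, so P lies on C.
Step 2: partial derivatives
  f_x(x, y) = -2*x - y - 1, f_y(x, y) = -x + 4*y - 2.
  f_x(P) = -2, f_y(P) = -7 (gradient nonzero, so P is smooth).
Step 3: tangent line at P: -2·(x − 1) + -7·(y − -1) = 0.
Expanding: -2*x - 7*y - 5 = 0.


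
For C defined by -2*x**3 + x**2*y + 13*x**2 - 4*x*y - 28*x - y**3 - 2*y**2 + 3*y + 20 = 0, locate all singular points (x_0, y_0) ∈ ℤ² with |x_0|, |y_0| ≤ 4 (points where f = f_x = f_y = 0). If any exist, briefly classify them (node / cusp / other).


Singular points: {(2, -1)}; classification: cusp.

Compute partial derivatives:
  f_x = -6*x**2 + 2*x*y + 26*x - 4*y - 28.
  f_y = x**2 - 4*x - 3*y**2 - 4*y + 3.
Scan x_0 ∈ {−4, ..., 4}. For each x_0, f_y(x_0, y) is a polynomial in y; find its integer roots y ∈ {−4, ..., 4}, then test f_x and f at those candidates.
  x = -4: f_y(-4, y) = -3*y**2 - 4*y + 35; no integer root y with |y| ≤ 4.
  x = -3: f_y(-3, y) = -3*y**2 - 4*y + 24; no integer root y with |y| ≤ 4.
  x = -2: f_y(-2, y) = -3*y**2 - 4*y + 15; vanishes at y ∈ {-3}. (-2, -3): f_x = -80 ≠ 0.
  x = -1: f_y(-1, y) = -3*y**2 - 4*y + 8; no integer root y with |y| ≤ 4.
  x = 0: f_y(0, y) = -3*y**2 - 4*y + 3; no integer root y with |y| ≤ 4.
  x = 1: f_y(1, y) = -3*y**2 - 4*y; vanishes at y ∈ {0}. (1, 0): f_x = -8 ≠ 0.
  x = 2: f_y(2, y) = -3*y**2 - 4*y - 1; vanishes at y ∈ {-1}. (2, -1): f_x = 0, f = 0 — SINGULAR.
  x = 3: f_y(3, y) = -3*y**2 - 4*y; vanishes at y ∈ {0}. (3, 0): f_x = -4 ≠ 0.
  x = 4: f_y(4, y) = -3*y**2 - 4*y + 3; no integer root y with |y| ≤ 4.
Only singular point on the grid: (2, -1).
Classify: substitute x = 2 + u, y = -1 + v and expand: f = -2*u**3 + u**2*v - v**3 + v**2.
No constant or linear terms (consistent with a singular point). Quadratic part: v**2. Cubic part: -2*u**3 + u**2*v - v**3.
The quadratic part v**2 is a perfect square, so there is a single (double) tangent line v = 0, i.e. y = -1. Restricting the cubic part to that line (v = 0) leaves -2*u**3 ≠ 0, so f is not divisible by v and the branch is v² ≈ 2*u**3 to lowest order — this is a cusp.
Classification: cusp.


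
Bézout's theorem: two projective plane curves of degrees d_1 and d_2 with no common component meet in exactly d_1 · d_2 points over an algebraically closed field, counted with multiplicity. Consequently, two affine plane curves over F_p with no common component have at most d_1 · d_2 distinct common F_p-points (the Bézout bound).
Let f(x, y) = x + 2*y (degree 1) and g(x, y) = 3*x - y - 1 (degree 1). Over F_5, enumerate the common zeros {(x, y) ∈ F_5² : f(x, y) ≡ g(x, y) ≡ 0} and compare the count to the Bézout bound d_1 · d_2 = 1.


Common zeros: {(1, 2)}; count = 1; Bézout bound = 1.

deg(f) = 1, deg(g) = 1, so Bézout bound = 1.
Scan x ∈ F_5. For each x, list the y ∈ F_5 with f(x, y) ≡ 0 and those with g(x, y) ≡ 0 (mod 5); the common zeros in that column are the intersection.
  x = 0: f ≡ 0 at y ∈ {0}; g ≡ 0 at y ∈ {4}; common: ∅.
  x = 1: f ≡ 0 at y ∈ {2}; g ≡ 0 at y ∈ {2}; common: {2}.
  x = 2: f ≡ 0 at y ∈ {4}; g ≡ 0 at y ∈ {0}; common: ∅.
  x = 3: f ≡ 0 at y ∈ {1}; g ≡ 0 at y ∈ {3}; common: ∅.
  x = 4: f ≡ 0 at y ∈ {3}; g ≡ 0 at y ∈ {1}; common: ∅.
Collecting: common zeros = {(1, 2)}, so the count is 1.
Comparison with the Bézout bound: 1 ≤ 1 = deg(f)·deg(g), as expected for curves with no common component (the bound is attained).


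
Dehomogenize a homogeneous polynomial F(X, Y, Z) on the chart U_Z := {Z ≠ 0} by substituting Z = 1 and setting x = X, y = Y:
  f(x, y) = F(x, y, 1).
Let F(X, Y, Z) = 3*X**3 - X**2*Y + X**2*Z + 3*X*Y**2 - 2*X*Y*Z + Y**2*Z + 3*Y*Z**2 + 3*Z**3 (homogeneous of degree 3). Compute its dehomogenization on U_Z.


f(x, y) = 3*x**3 - x**2*y + x**2 + 3*x*y**2 - 2*x*y + y**2 + 3*y + 3

On U_Z we set Z = 1. Each monomial c·X^i·Y^j·Z^k in F becomes c·x^i·y^j·1^k = c·x^i·y^j.
Substituting Z = 1: F(X, Y, 1) = 3*x**3 - x**2*y + x**2 + 3*x*y**2 - 2*x*y + y**2 + 3*y + 3.
Note: deg(f) ≤ deg(F) = 3; strict inequality happens when F is divisible by Z (lost terms).


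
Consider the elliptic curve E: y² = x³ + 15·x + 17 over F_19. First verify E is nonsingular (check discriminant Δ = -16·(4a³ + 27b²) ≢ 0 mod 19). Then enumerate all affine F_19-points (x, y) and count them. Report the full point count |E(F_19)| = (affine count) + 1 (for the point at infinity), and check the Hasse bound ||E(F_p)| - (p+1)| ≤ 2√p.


Affine points = {(0, 6), (0, 13), (2, 6), (2, 13), (6, 0), (7, 3), (7, 16), (9, 8), (9, 11), (12, 5), (12, 14), (14, 8), (14, 11), (15, 8), (15, 11), (17, 6), (17, 13), (18, 1), (18, 18)}; affine count = 19; |E(F_19)| = 20.

Discriminant check: Δ ∝ 4a³ + 27b² = 4·15³ + 27·17² = 4·3375 + 27·289 ≡ 4 (mod 19). Nonzero ⇒ E is nonsingular.
For each x ∈ F_19, compute rhs = x³ + 15·x + 17 mod 19, then count y ∈ F_19 with y² ≡ rhs.
  x = 0: rhs = 17, matching y values: 6, 13 (2 points).
  x = 1: rhs = 14, matching y values: none (0 points).
  x = 2: rhs = 17, matching y values: 6, 13 (2 points).
  x = 3: rhs = 13, matching y values: none (0 points).
  x = 4: rhs = 8, matching y values: none (0 points).
  x = 5: rhs = 8, matching y values: none (0 points).
  x = 6: rhs = 0, matching y values: 0 (1 points).
  x = 7: rhs = 9, matching y values: 3, 16 (2 points).
  x = 8: rhs = 3, matching y values: none (0 points).
  x = 9: rhs = 7, matching y values: 8, 11 (2 points).
  x = 10: rhs = 8, matching y values: none (0 points).
  x = 11: rhs = 12, matching y values: none (0 points).
  x = 12: rhs = 6, matching y values: 5, 14 (2 points).
  x = 13: rhs = 15, matching y values: none (0 points).
  x = 14: rhs = 7, matching y values: 8, 11 (2 points).
  x = 15: rhs = 7, matching y values: 8, 11 (2 points).
  x = 16: rhs = 2, matching y values: none (0 points).
  x = 17: rhs = 17, matching y values: 6, 13 (2 points).
  x = 18: rhs = 1, matching y values: 1, 18 (2 points).
Total affine count: 19.
Full point count |E(F_19)| = 19 + 1 = 20.
Hasse bound: |20 − (19+1)| = |0| = 0 ≤ 2√19 ≈ 8.7178 ✓.


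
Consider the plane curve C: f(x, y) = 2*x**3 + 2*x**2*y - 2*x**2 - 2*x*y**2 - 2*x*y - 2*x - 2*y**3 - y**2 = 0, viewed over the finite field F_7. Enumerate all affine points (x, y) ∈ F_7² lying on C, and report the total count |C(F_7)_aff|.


Affine F_7-points: {(0, 0), (0, 3), (1, 1), (4, 2), (5, 1), (5, 2), (6, 3), (6, 4)}; count = 8.

For each of the 49 pairs (x, y) ∈ F_7², evaluate f(x, y) mod 7. Record the zeros.
  x = 0: [0↦0, 1↦4, 2↦1, 3↦0, 4↦3, 5↦5, 6↦1]  zeros at y ∈ {0, 3}
  x = 1: [0↦5, 1↦0, 2↦5, 3↦1, 4↦4, 5↦2, 6↦4]  zeros at y ∈ {1}
  x = 2: [0↦4, 1↦1, 2↦4, 3↦1, 4↦1, 5↦6, 6↦4]  zeros at y ∈ ∅
  x = 3: [0↦2, 1↦5, 2↦3, 3↦5, 4↦6, 5↦1, 6↦6]  zeros at y ∈ ∅
  x = 4: [0↦4, 1↦3, 2↦0, 3↦4, 4↦3, 5↦6, 6↦1]  zeros at y ∈ {2}
  x = 5: [0↦1, 1↦0, 2↦0, 3↦3, 4↦4, 5↦5, 6↦1]  zeros at y ∈ {1, 2}
  x = 6: [0↦5, 1↦1, 2↦1, 3↦0, 4↦0, 5↦3, 6↦4]  zeros at y ∈ {3, 4}
Collecting zeros: affine points = {(0, 0), (0, 3), (1, 1), (4, 2), (5, 1), (5, 2), (6, 3), (6, 4)}.
Total count |C(F_7)_aff| = 8.


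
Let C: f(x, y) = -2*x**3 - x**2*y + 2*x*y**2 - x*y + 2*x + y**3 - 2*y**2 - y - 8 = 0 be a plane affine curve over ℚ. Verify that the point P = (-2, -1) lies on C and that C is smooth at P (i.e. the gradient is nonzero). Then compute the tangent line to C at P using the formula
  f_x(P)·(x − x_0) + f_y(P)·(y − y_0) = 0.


Tangent line at P: -23*x + 12*y - 34 = 0.

Step 1: f(-2, -1) = 0, so P lies on C.
Step 2: partial derivatives
  f_x(x, y) = -6*x**2 - 2*x*y + 2*y**2 - y + 2, f_y(x, y) = -x**2 + 4*x*y - x + 3*y**2 - 4*y - 1.
  f_x(P) = -23, f_y(P) = 12 (gradient nonzero, so P is smooth).
Step 3: tangent line at P: -23·(x − -2) + 12·(y − -1) = 0.
Expanding: -23*x + 12*y - 34 = 0.


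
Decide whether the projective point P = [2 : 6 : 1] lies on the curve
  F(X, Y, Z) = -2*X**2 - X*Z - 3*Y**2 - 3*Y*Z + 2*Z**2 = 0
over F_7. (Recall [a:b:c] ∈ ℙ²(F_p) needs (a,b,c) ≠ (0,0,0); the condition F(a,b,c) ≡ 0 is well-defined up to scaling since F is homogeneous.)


F(2,6,1) ≡ 6 (mod 7); P is NOT on the curve.

Evaluate F(2, 6, 1) term-by-term (mod 7).
  -2*X**2 ↦ -2·4·1·1 = -8
  -X*Z ↦ -1·2·1·1 = -2
  -3*Y**2 ↦ -3·1·36·1 = -108
  -3*Y*Z ↦ -3·1·6·1 = -18
  2*Z**2 ↦ 2·1·1·1 = 2
Sum: F(2, 6, 1) = (-8) + (-2) + (-108) + (-18) + (2) = -134.
Reducing mod 7: -134 ≡ 6 (mod 7).
Since F(a, b, c) ≡ 6 ≠ 0 (mod 7), P does NOT lie on the curve.


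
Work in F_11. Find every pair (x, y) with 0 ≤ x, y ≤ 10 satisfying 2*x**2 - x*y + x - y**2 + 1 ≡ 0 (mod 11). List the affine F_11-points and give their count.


Affine F_11-points: {(0, 1), (0, 10), (2, 0), (2, 9), (3, 0), (3, 8), (6, 8), (7, 2), (10, 2), (10, 10)}; count = 10.

For each of the 121 pairs (x, y) ∈ F_11², evaluate f(x, y) mod 11. Record the zeros.
  x = 0: [0↦1, 1↦0, 2↦8, 3↦3, 4↦7, 5↦9, 6↦9, 7↦7, 8↦3, 9↦8, 10↦0]  zeros at y ∈ {1, 10}
  x = 1: [0↦4, 1↦2, 2↦9, 3↦3, 4↦6, 5↦7, 6↦6, 7↦3, 8↦9, 9↦2, 10↦4]  zeros at y ∈ ∅
  x = 2: [0↦0, 1↦8, 2↦3, 3↦7, 4↦9, 5↦9, 6↦7, 7↦3, 8↦8, 9↦0, 10↦1]  zeros at y ∈ {0, 9}
  x = 3: [0↦0, 1↦7, 2↦1, 3↦4, 4↦5, 5↦4, 6↦1, 7↦7, 8↦0, 9↦2, 10↦2]  zeros at y ∈ {0, 8}
  x = 4: [0↦4, 1↦10, 2↦3, 3↦5, 4↦5, 5↦3, 6↦10, 7↦4, 8↦7, 9↦8, 10↦7]  zeros at y ∈ ∅
  x = 5: [0↦1, 1↦6, 2↦9, 3↦10, 4↦9, 5↦6, 6↦1, 7↦5, 8↦7, 9↦7, 10↦5]  zeros at y ∈ ∅
  x = 6: [0↦2, 1↦6, 2↦8, 3↦8, 4↦6, 5↦2, 6↦7, 7↦10, 8↦0, 9↦10, 10↦7]  zeros at y ∈ {8}
  x = 7: [0↦7, 1↦10, 2↦0, 3↦10, 4↦7, 5↦2, 6↦6, 7↦8, 8↦8, 9↦6, 10↦2]  zeros at y ∈ {2}
  x = 8: [0↦5, 1↦7, 2↦7, 3↦5, 4↦1, 5↦6, 6↦9, 7↦10, 8↦9, 9↦6, 10↦1]  zeros at y ∈ ∅
  x = 9: [0↦7, 1↦8, 2↦7, 3↦4, 4↦10, 5↦3, 6↦5, 7↦5, 8↦3, 9↦10, 10↦4]  zeros at y ∈ ∅
  x = 10: [0↦2, 1↦2, 2↦0, 3↦7, 4↦1, 5↦4, 6↦5, 7↦4, 8↦1, 9↦7, 10↦0]  zeros at y ∈ {2, 10}
Collecting zeros: affine points = {(0, 1), (0, 10), (2, 0), (2, 9), (3, 0), (3, 8), (6, 8), (7, 2), (10, 2), (10, 10)}.
Total count |C(F_11)_aff| = 10.


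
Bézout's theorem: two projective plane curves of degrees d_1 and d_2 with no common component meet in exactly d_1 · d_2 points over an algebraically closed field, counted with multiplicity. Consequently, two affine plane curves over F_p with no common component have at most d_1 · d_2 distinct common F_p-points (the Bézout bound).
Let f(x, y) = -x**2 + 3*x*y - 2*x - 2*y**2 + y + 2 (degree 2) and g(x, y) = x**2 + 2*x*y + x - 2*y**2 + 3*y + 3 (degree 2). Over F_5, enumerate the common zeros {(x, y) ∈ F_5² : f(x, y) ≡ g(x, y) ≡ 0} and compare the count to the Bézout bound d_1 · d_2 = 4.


Common zeros: {(2, 2), (2, 4)}; count = 2; Bézout bound = 4.

deg(f) = 2, deg(g) = 2, so Bézout bound = 4.
Scan x ∈ F_5. For each x, list the y ∈ F_5 with f(x, y) ≡ 0 and those with g(x, y) ≡ 0 (mod 5); the common zeros in that column are the intersection.
  x = 0: f ≡ 0 at y ∈ ∅; g ≡ 0 at y ∈ ∅; common: ∅.
  x = 1: f ≡ 0 at y ∈ ∅; g ≡ 0 at y ∈ {0}; common: ∅.
  x = 2: f ≡ 0 at y ∈ {2, 4}; g ≡ 0 at y ∈ {2, 4}; common: {2, 4}.
  x = 3: f ≡ 0 at y ∈ {1, 4}; g ≡ 0 at y ∈ {0, 2}; common: ∅.
  x = 4: f ≡ 0 at y ∈ ∅; g ≡ 0 at y ∈ {4}; common: ∅.
Collecting: common zeros = {(2, 2), (2, 4)}, so the count is 2.
Comparison with the Bézout bound: 2 ≤ 4 = deg(f)·deg(g), as expected for curves with no common component (the affine F_5-count falls short of the bound because intersections may lie at infinity, over extension fields, or carry multiplicity).


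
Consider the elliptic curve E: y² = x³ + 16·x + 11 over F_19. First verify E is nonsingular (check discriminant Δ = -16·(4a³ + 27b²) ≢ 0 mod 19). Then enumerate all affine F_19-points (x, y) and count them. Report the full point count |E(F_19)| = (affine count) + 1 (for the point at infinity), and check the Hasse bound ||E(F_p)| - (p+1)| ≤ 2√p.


Affine points = {(0, 7), (0, 12), (1, 3), (1, 16), (4, 5), (4, 14), (5, 8), (5, 11), (6, 0), (8, 9), (8, 10), (11, 6), (11, 13), (15, 4), (15, 15), (17, 3), (17, 16)}; affine count = 17; |E(F_19)| = 18.

Discriminant check: Δ ∝ 4a³ + 27b² = 4·16³ + 27·11² = 4·4096 + 27·121 ≡ 5 (mod 19). Nonzero ⇒ E is nonsingular.
For each x ∈ F_19, compute rhs = x³ + 16·x + 11 mod 19, then count y ∈ F_19 with y² ≡ rhs.
  x = 0: rhs = 11, matching y values: 7, 12 (2 points).
  x = 1: rhs = 9, matching y values: 3, 16 (2 points).
  x = 2: rhs = 13, matching y values: none (0 points).
  x = 3: rhs = 10, matching y values: none (0 points).
  x = 4: rhs = 6, matching y values: 5, 14 (2 points).
  x = 5: rhs = 7, matching y values: 8, 11 (2 points).
  x = 6: rhs = 0, matching y values: 0 (1 points).
  x = 7: rhs = 10, matching y values: none (0 points).
  x = 8: rhs = 5, matching y values: 9, 10 (2 points).
  x = 9: rhs = 10, matching y values: none (0 points).
  x = 10: rhs = 12, matching y values: none (0 points).
  x = 11: rhs = 17, matching y values: 6, 13 (2 points).
  x = 12: rhs = 12, matching y values: none (0 points).
  x = 13: rhs = 3, matching y values: none (0 points).
  x = 14: rhs = 15, matching y values: none (0 points).
  x = 15: rhs = 16, matching y values: 4, 15 (2 points).
  x = 16: rhs = 12, matching y values: none (0 points).
  x = 17: rhs = 9, matching y values: 3, 16 (2 points).
  x = 18: rhs = 13, matching y values: none (0 points).
Total affine count: 17.
Full point count |E(F_19)| = 17 + 1 = 18.
Hasse bound: |18 − (19+1)| = |-2| = 2 ≤ 2√19 ≈ 8.7178 ✓.


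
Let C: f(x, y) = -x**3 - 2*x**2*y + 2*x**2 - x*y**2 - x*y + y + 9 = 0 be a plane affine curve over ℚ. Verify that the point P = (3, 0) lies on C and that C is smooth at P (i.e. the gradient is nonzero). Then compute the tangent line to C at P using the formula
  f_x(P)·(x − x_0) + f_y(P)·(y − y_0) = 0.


Tangent line at P: -15*x - 20*y + 45 = 0.

Step 1: f(3, 0) = 0, so P lies on C.
Step 2: partial derivatives
  f_x(x, y) = -3*x**2 - 4*x*y + 4*x - y**2 - y, f_y(x, y) = -2*x**2 - 2*x*y - x + 1.
  f_x(P) = -15, f_y(P) = -20 (gradient nonzero, so P is smooth).
Step 3: tangent line at P: -15·(x − 3) + -20·(y − 0) = 0.
Expanding: -15*x - 20*y + 45 = 0.


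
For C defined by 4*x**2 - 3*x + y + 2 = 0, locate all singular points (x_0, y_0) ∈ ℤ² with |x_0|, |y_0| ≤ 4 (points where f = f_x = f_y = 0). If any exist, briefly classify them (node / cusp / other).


No singular points in the scanned grid; C is smooth there.

Compute partial derivatives:
  f_x = 8*x - 3.
  f_y = 1.
f_y = 1 is a nonzero constant, so f_y never vanishes: no point (x, y) can satisfy f = f_x = f_y = 0. In particular no (x, y) ∈ {−4, ..., 4}² is singular; the curve is smooth.


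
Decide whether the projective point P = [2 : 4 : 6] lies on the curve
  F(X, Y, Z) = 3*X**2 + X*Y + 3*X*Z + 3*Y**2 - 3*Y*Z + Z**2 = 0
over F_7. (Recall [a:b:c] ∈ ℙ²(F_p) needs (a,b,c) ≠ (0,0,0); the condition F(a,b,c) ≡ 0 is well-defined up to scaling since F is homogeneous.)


F(2,4,6) ≡ 5 (mod 7); P is NOT on the curve.

Evaluate F(2, 4, 6) term-by-term (mod 7).
  3*X**2 ↦ 3·4·1·1 = 12
  X*Y ↦ 1·2·4·1 = 8
  3*X*Z ↦ 3·2·1·6 = 36
  3*Y**2 ↦ 3·1·16·1 = 48
  -3*Y*Z ↦ -3·1·4·6 = -72
  Z**2 ↦ 1·1·1·36 = 36
Sum: F(2, 4, 6) = (12) + (8) + (36) + (48) + (-72) + (36) = 68.
Reducing mod 7: 68 ≡ 5 (mod 7).
Since F(a, b, c) ≡ 5 ≠ 0 (mod 7), P does NOT lie on the curve.


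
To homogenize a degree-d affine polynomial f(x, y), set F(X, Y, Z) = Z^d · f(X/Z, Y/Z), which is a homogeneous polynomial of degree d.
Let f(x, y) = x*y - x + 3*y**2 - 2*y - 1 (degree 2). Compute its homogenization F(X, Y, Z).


F(X, Y, Z) = X*Y - X*Z + 3*Y**2 - 2*Y*Z - Z**2

deg(f) = 2.
Substitute x = X/Z, y = Y/Z into f, then multiply by Z^2.
  monomial 1·x^1·y^1 ↦ 1·X^1·Y^1·Z^0.
  monomial -1·x^1·y^0 ↦ -1·X^1·Y^0·Z^1.
  monomial 3·x^0·y^2 ↦ 3·X^0·Y^2·Z^0.
  monomial -2·x^0·y^1 ↦ -2·X^0·Y^1·Z^1.
  monomial -1·x^0·y^0 ↦ -1·X^0·Y^0·Z^2.
Collecting: F(X, Y, Z) = X*Y - X*Z + 3*Y**2 - 2*Y*Z - Z**2.


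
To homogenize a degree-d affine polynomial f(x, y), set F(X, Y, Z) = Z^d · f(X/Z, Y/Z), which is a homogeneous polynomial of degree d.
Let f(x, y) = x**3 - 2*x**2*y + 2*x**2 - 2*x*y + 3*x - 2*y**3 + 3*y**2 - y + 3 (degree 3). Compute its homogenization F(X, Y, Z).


F(X, Y, Z) = X**3 - 2*X**2*Y + 2*X**2*Z - 2*X*Y*Z + 3*X*Z**2 - 2*Y**3 + 3*Y**2*Z - Y*Z**2 + 3*Z**3

deg(f) = 3.
Substitute x = X/Z, y = Y/Z into f, then multiply by Z^3.
  monomial 1·x^3·y^0 ↦ 1·X^3·Y^0·Z^0.
  monomial -2·x^2·y^1 ↦ -2·X^2·Y^1·Z^0.
  monomial 2·x^2·y^0 ↦ 2·X^2·Y^0·Z^1.
  monomial -2·x^1·y^1 ↦ -2·X^1·Y^1·Z^1.
  monomial 3·x^1·y^0 ↦ 3·X^1·Y^0·Z^2.
  monomial -2·x^0·y^3 ↦ -2·X^0·Y^3·Z^0.
  monomial 3·x^0·y^2 ↦ 3·X^0·Y^2·Z^1.
  monomial -1·x^0·y^1 ↦ -1·X^0·Y^1·Z^2.
  monomial 3·x^0·y^0 ↦ 3·X^0·Y^0·Z^3.
Collecting: F(X, Y, Z) = X**3 - 2*X**2*Y + 2*X**2*Z - 2*X*Y*Z + 3*X*Z**2 - 2*Y**3 + 3*Y**2*Z - Y*Z**2 + 3*Z**3.


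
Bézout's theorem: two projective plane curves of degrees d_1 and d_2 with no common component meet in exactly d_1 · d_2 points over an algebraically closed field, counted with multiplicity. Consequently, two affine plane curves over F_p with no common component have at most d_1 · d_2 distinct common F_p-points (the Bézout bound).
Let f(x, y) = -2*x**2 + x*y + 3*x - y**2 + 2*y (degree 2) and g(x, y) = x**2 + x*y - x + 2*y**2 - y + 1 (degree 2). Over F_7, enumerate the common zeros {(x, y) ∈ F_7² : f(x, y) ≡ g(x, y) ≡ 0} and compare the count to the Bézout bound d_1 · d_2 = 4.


Common zeros: {(0, 2), (5, 0), (6, 2), (6, 6)}; count = 4; Bézout bound = 4.

deg(f) = 2, deg(g) = 2, so Bézout bound = 4.
Scan x ∈ F_7. For each x, list the y ∈ F_7 with f(x, y) ≡ 0 and those with g(x, y) ≡ 0 (mod 7); the common zeros in that column are the intersection.
  x = 0: f ≡ 0 at y ∈ {0, 2}; g ≡ 0 at y ∈ {2}; common: {2}.
  x = 1: f ≡ 0 at y ∈ ∅; g ≡ 0 at y ∈ ∅; common: ∅.
  x = 2: f ≡ 0 at y ∈ {5, 6}; g ≡ 0 at y ∈ ∅; common: ∅.
  x = 3: f ≡ 0 at y ∈ ∅; g ≡ 0 at y ∈ {0, 6}; common: ∅.
  x = 4: f ≡ 0 at y ∈ ∅; g ≡ 0 at y ∈ ∅; common: ∅.
  x = 5: f ≡ 0 at y ∈ {0}; g ≡ 0 at y ∈ {0, 5}; common: {0}.
  x = 6: f ≡ 0 at y ∈ {2, 6}; g ≡ 0 at y ∈ {2, 6}; common: {2, 6}.
Collecting: common zeros = {(0, 2), (5, 0), (6, 2), (6, 6)}, so the count is 4.
Comparison with the Bézout bound: 4 ≤ 4 = deg(f)·deg(g), as expected for curves with no common component (the bound is attained).


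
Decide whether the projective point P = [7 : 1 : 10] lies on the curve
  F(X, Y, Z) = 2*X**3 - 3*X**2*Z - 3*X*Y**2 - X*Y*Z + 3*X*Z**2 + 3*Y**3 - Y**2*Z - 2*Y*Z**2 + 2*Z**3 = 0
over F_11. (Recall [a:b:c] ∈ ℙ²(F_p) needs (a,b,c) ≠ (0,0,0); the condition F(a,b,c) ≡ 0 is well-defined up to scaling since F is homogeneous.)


F(7,1,10) ≡ 4 (mod 11); P is NOT on the curve.

Evaluate F(7, 1, 10) term-by-term (mod 11).
  2*X**3 ↦ 2·343·1·1 = 686
  -3*X**2*Z ↦ -3·49·1·10 = -1470
  -3*X*Y**2 ↦ -3·7·1·1 = -21
  -X*Y*Z ↦ -1·7·1·10 = -70
  3*X*Z**2 ↦ 3·7·1·100 = 2100
  3*Y**3 ↦ 3·1·1·1 = 3
  -Y**2*Z ↦ -1·1·1·10 = -10
  -2*Y*Z**2 ↦ -2·1·1·100 = -200
  2*Z**3 ↦ 2·1·1·1000 = 2000
Sum: F(7, 1, 10) = (686) + (-1470) + (-21) + (-70) + (2100) + (3) + (-10) + (-200) + (2000) = 3018.
Reducing mod 11: 3018 ≡ 4 (mod 11).
Since F(a, b, c) ≡ 4 ≠ 0 (mod 11), P does NOT lie on the curve.


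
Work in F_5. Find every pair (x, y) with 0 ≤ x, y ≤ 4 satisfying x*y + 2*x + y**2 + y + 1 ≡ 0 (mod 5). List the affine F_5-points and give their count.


Affine F_5-points: {(2, 0), (2, 2), (4, 1), (4, 4)}; count = 4.

For each of the 25 pairs (x, y) ∈ F_5², evaluate f(x, y) mod 5. Record the zeros.
  x = 0: [0↦1, 1↦3, 2↦2, 3↦3, 4↦1]  zeros at y ∈ ∅
  x = 1: [0↦3, 1↦1, 2↦1, 3↦3, 4↦2]  zeros at y ∈ ∅
  x = 2: [0↦0, 1↦4, 2↦0, 3↦3, 4↦3]  zeros at y ∈ {0, 2}
  x = 3: [0↦2, 1↦2, 2↦4, 3↦3, 4↦4]  zeros at y ∈ ∅
  x = 4: [0↦4, 1↦0, 2↦3, 3↦3, 4↦0]  zeros at y ∈ {1, 4}
Collecting zeros: affine points = {(2, 0), (2, 2), (4, 1), (4, 4)}.
Total count |C(F_5)_aff| = 4.


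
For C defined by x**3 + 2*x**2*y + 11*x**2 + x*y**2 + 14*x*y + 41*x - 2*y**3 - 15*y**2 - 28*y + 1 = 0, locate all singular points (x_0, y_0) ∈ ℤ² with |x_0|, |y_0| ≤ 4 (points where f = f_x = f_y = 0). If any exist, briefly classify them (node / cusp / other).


Singular points: {(-2, -3)}; classification: node.

Compute partial derivatives:
  f_x = 3*x**2 + 4*x*y + 22*x + y**2 + 14*y + 41.
  f_y = 2*x**2 + 2*x*y + 14*x - 6*y**2 - 30*y - 28.
Scan x_0 ∈ {−4, ..., 4}. For each x_0, f_y(x_0, y) is a polynomial in y; find its integer roots y ∈ {−4, ..., 4}, then test f_x and f at those candidates.
  x = -4: f_y(-4, y) = -6*y**2 - 38*y - 52; vanishes at y ∈ {-2}. (-4, -2): f_x = 9 ≠ 0.
  x = -3: f_y(-3, y) = -6*y**2 - 36*y - 52; no integer root y with |y| ≤ 4.
  x = -2: f_y(-2, y) = -6*y**2 - 34*y - 48; vanishes at y ∈ {-3}. (-2, -3): f_x = 0, f = 0 — SINGULAR.
  x = -1: f_y(-1, y) = -6*y**2 - 32*y - 40; vanishes at y ∈ {-2}. (-1, -2): f_x = 6 ≠ 0.
  x = 0: f_y(0, y) = -6*y**2 - 30*y - 28; no integer root y with |y| ≤ 4.
  x = 1: f_y(1, y) = -6*y**2 - 28*y - 12; no integer root y with |y| ≤ 4.
  x = 2: f_y(2, y) = -6*y**2 - 26*y + 8; no integer root y with |y| ≤ 4.
  x = 3: f_y(3, y) = -6*y**2 - 24*y + 32; no integer root y with |y| ≤ 4.
  x = 4: f_y(4, y) = -6*y**2 - 22*y + 60; no integer root y with |y| ≤ 4.
Only singular point on the grid: (-2, -3).
Classify: substitute x = -2 + u, y = -3 + v and expand: f = u**3 + 2*u**2*v - u**2 + u*v**2 - 2*v**3 + v**2.
No constant or linear terms (consistent with a singular point). Quadratic part: -u**2 + v**2. Cubic part: u**3 + 2*u**2*v + u*v**2 - 2*v**3.
The quadratic part v**2 - u**2 = (v − u)(v + u) splits into two distinct linear factors, so there are two distinct tangent lines y − -3 = ±(x − -2) — this is a node (ordinary double point).
Classification: node.


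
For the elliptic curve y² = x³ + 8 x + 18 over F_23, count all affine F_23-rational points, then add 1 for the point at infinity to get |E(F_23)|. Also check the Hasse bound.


Affine points = {(0, 8), (0, 15), (1, 2), (1, 21), (3, 0), (6, 11), (6, 12), (7, 7), (7, 16), (12, 5), (12, 18), (20, 6), (20, 17), (22, 3), (22, 20)}; affine count = 15; |E(F_23)| = 16.

Discriminant check: Δ ∝ 4a³ + 27b² = 4·8³ + 27·18² = 4·512 + 27·324 ≡ 9 (mod 23). Nonzero ⇒ E is nonsingular.
For each x ∈ F_23, compute rhs = x³ + 8·x + 18 mod 23, then count y ∈ F_23 with y² ≡ rhs.
  x = 0: rhs = 18, matching y values: 8, 15 (2 points).
  x = 1: rhs = 4, matching y values: 2, 21 (2 points).
  x = 2: rhs = 19, matching y values: none (0 points).
  x = 3: rhs = 0, matching y values: 0 (1 points).
  x = 4: rhs = 22, matching y values: none (0 points).
  x = 5: rhs = 22, matching y values: none (0 points).
  x = 6: rhs = 6, matching y values: 11, 12 (2 points).
  x = 7: rhs = 3, matching y values: 7, 16 (2 points).
  x = 8: rhs = 19, matching y values: none (0 points).
  x = 9: rhs = 14, matching y values: none (0 points).
  x = 10: rhs = 17, matching y values: none (0 points).
  x = 11: rhs = 11, matching y values: none (0 points).
  x = 12: rhs = 2, matching y values: 5, 18 (2 points).
  x = 13: rhs = 19, matching y values: none (0 points).
  x = 14: rhs = 22, matching y values: none (0 points).
  x = 15: rhs = 17, matching y values: none (0 points).
  x = 16: rhs = 10, matching y values: none (0 points).
  x = 17: rhs = 7, matching y values: none (0 points).
  x = 18: rhs = 14, matching y values: none (0 points).
  x = 19: rhs = 14, matching y values: none (0 points).
  x = 20: rhs = 13, matching y values: 6, 17 (2 points).
  x = 21: rhs = 17, matching y values: none (0 points).
  x = 22: rhs = 9, matching y values: 3, 20 (2 points).
Total affine count: 15.
Full point count |E(F_23)| = 15 + 1 = 16.
Hasse bound: |16 − (23+1)| = |-8| = 8 ≤ 2√23 ≈ 9.5917 ✓.


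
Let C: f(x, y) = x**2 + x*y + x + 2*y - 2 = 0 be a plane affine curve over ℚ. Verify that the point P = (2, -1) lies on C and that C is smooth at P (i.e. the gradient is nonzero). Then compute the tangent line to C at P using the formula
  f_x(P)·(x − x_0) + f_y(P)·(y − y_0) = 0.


Tangent line at P: 4*x + 4*y - 4 = 0.

Step 1: f(2, -1) = 0, so P lies on C.
Step 2: partial derivatives
  f_x(x, y) = 2*x + y + 1, f_y(x, y) = x + 2.
  f_x(P) = 4, f_y(P) = 4 (gradient nonzero, so P is smooth).
Step 3: tangent line at P: 4·(x − 2) + 4·(y − -1) = 0.
Expanding: 4*x + 4*y - 4 = 0.


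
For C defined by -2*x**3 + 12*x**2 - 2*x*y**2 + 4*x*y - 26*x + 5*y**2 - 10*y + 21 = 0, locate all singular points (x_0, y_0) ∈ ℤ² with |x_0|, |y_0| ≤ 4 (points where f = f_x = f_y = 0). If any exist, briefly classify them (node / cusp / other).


Singular points: {(2, 1)}; classification: cusp.

Compute partial derivatives:
  f_x = -6*x**2 + 24*x - 2*y**2 + 4*y - 26.
  f_y = -4*x*y + 4*x + 10*y - 10.
Scan x_0 ∈ {−4, ..., 4}. For each x_0, f_y(x_0, y) is a polynomial in y; find its integer roots y ∈ {−4, ..., 4}, then test f_x and f at those candidates.
  x = -4: f_y(-4, y) = 26*y - 26; vanishes at y ∈ {1}. (-4, 1): f_x = -216 ≠ 0.
  x = -3: f_y(-3, y) = 22*y - 22; vanishes at y ∈ {1}. (-3, 1): f_x = -150 ≠ 0.
  x = -2: f_y(-2, y) = 18*y - 18; vanishes at y ∈ {1}. (-2, 1): f_x = -96 ≠ 0.
  x = -1: f_y(-1, y) = 14*y - 14; vanishes at y ∈ {1}. (-1, 1): f_x = -54 ≠ 0.
  x = 0: f_y(0, y) = 10*y - 10; vanishes at y ∈ {1}. (0, 1): f_x = -24 ≠ 0.
  x = 1: f_y(1, y) = 6*y - 6; vanishes at y ∈ {1}. (1, 1): f_x = -6 ≠ 0.
  x = 2: f_y(2, y) = 2*y - 2; vanishes at y ∈ {1}. (2, 1): f_x = 0, f = 0 — SINGULAR.
  x = 3: f_y(3, y) = 2 - 2*y; vanishes at y ∈ {1}. (3, 1): f_x = -6 ≠ 0.
  x = 4: f_y(4, y) = 6 - 6*y; vanishes at y ∈ {1}. (4, 1): f_x = -24 ≠ 0.
Only singular point on the grid: (2, 1).
Classify: substitute x = 2 + u, y = 1 + v and expand: f = -2*u**3 - 2*u*v**2 + v**2.
No constant or linear terms (consistent with a singular point). Quadratic part: v**2. Cubic part: -2*u**3 - 2*u*v**2.
The quadratic part v**2 is a perfect square, so there is a single (double) tangent line v = 0, i.e. y = 1. Restricting the cubic part to that line (v = 0) leaves -2*u**3 ≠ 0, so f is not divisible by v and the branch is v² ≈ 2*u**3 to lowest order — this is a cusp.
Classification: cusp.
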